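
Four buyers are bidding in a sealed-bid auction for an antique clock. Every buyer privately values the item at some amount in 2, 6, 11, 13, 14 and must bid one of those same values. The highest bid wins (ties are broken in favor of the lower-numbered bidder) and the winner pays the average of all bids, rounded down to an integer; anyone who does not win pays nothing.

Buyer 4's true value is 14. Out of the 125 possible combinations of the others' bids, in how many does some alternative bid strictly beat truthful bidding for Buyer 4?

Others bid (2, 2, 2): truth gives 9; bid 6 gives 11 > 9. Violating.
Others bid (2, 2, 6): truth gives 8; bid 11 gives 9 > 8. Violating.
Others bid (2, 6, 2): truth gives 8; bid 11 gives 9 > 8. Violating.
Others bid (2, 6, 6): truth gives 7; bid 11 gives 8 > 7. Violating.
Others bid (2, 2, 11): truth gives 7; no alternative beats it.
Others bid (2, 2, 13): truth gives 7; no alternative beats it.
(Checking all 125 profiles: 8 have a profitable deviation, 117 do not.)

8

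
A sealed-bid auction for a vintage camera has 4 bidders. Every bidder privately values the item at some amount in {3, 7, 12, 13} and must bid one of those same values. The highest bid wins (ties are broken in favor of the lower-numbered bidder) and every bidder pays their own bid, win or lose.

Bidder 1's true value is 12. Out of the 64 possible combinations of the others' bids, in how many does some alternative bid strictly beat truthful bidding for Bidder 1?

45

Others bid (3, 3, 3): truth gives 0; bid 3 gives 9 > 0. Violating.
Others bid (3, 3, 7): truth gives 0; bid 7 gives 5 > 0. Violating.
Others bid (3, 3, 13): truth gives -12; bid 13 gives -1 > -12. Violating.
Others bid (3, 7, 3): truth gives 0; bid 7 gives 5 > 0. Violating.
Others bid (3, 3, 12): truth gives 0; no alternative beats it.
Others bid (3, 7, 12): truth gives 0; no alternative beats it.
(Checking all 64 profiles: 45 have a profitable deviation, 19 do not.)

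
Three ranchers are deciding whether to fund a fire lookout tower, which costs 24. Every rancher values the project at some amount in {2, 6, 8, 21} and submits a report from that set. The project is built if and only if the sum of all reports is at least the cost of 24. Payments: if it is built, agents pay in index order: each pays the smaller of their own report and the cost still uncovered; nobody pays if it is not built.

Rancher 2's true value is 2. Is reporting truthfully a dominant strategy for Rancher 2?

Yes

Check each profile of the others' reports and compare truth against every alternative report.
Others report (2, 21): truth gives 0, best alternative gives -4.
Others report (6, 21): truth gives 0, best alternative gives -4.
Others report (8, 21): truth gives 0, best alternative gives -4.
Others report (21, 2): truth gives 0, best alternative gives -1.
Others report (21, 6): truth gives 0, best alternative gives -1.
Others report (21, 8): truth gives 0, best alternative gives -1.
(Remaining 10 profiles checked similarly; truth is weakly best in each.)
In every case the truthful report is at least as good as any alternative, so it is a dominant strategy.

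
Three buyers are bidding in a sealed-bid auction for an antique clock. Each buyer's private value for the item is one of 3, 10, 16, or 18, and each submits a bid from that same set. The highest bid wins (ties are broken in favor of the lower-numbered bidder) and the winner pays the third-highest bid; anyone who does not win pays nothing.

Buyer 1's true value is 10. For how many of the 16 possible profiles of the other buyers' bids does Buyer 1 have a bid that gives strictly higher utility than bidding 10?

Others bid (3, 16): truth gives 0; bid 16 gives 7 > 0. Violating.
Others bid (3, 18): truth gives 0; bid 18 gives 7 > 0. Violating.
Others bid (16, 3): truth gives 0; bid 16 gives 7 > 0. Violating.
Others bid (18, 3): truth gives 0; bid 18 gives 7 > 0. Violating.
Others bid (3, 3): truth gives 7; no alternative beats it.
Others bid (3, 10): truth gives 7; no alternative beats it.
(Checking all 16 profiles: 4 have a profitable deviation, 12 do not.)

4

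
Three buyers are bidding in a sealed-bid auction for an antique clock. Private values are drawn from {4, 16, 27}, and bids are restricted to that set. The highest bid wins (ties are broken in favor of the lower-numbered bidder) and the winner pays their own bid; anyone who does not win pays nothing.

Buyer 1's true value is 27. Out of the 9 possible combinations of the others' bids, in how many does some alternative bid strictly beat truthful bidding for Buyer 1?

Others bid (4, 4): truth gives 0; bid 4 gives 23 > 0. Violating.
Others bid (4, 16): truth gives 0; bid 16 gives 11 > 0. Violating.
Others bid (16, 4): truth gives 0; bid 16 gives 11 > 0. Violating.
Others bid (16, 16): truth gives 0; bid 16 gives 11 > 0. Violating.
Others bid (4, 27): truth gives 0; no alternative beats it.
Others bid (16, 27): truth gives 0; no alternative beats it.
(Checking all 9 profiles: 4 have a profitable deviation, 5 do not.)

4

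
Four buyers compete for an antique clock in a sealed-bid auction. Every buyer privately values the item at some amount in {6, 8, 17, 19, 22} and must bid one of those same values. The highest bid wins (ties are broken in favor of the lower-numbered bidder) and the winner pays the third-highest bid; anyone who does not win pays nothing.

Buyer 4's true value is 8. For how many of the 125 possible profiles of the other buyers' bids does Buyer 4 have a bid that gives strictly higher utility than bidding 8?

9

Others bid (6, 6, 8): truth gives 0; bid 17 gives 2 > 0. Violating.
Others bid (6, 6, 17): truth gives 0; bid 19 gives 2 > 0. Violating.
Others bid (6, 6, 19): truth gives 0; bid 22 gives 2 > 0. Violating.
Others bid (6, 8, 6): truth gives 0; bid 17 gives 2 > 0. Violating.
Others bid (6, 6, 6): truth gives 2; no alternative beats it.
Others bid (6, 6, 22): truth gives 0; no alternative beats it.
(Checking all 125 profiles: 9 have a profitable deviation, 116 do not.)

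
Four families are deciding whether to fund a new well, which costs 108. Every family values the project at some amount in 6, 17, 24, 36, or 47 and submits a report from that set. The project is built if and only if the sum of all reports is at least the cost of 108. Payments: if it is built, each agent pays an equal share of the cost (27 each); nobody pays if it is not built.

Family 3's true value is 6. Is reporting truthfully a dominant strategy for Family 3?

Yes

Check each profile of the others' reports and compare truth against every alternative report.
Others report (6, 47, 47): truth gives 0, best alternative gives -21.
Others report (17, 36, 47): truth gives 0, best alternative gives -21.
Others report (17, 47, 36): truth gives 0, best alternative gives -21.
Others report (24, 24, 47): truth gives 0, best alternative gives -21.
Others report (24, 36, 36): truth gives 0, best alternative gives -21.
Others report (24, 47, 24): truth gives 0, best alternative gives -21.
(Remaining 119 profiles checked similarly; truth is weakly best in each.)
In every case the truthful report is at least as good as any alternative, so it is a dominant strategy.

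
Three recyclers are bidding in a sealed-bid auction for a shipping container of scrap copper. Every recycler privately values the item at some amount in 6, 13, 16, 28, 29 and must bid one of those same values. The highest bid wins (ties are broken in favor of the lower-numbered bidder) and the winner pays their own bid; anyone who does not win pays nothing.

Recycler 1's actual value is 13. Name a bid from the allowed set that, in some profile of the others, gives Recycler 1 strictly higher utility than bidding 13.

6

Suppose Recycler 2 bids 6 and Recycler 3 bids 6.
Bid 13: wins, pays 13, utility 13 - 13 = 0.
Bid 6: wins, pays 6, utility 13 - 6 = 7.
So bidding 6 beats truth here (7 > 0).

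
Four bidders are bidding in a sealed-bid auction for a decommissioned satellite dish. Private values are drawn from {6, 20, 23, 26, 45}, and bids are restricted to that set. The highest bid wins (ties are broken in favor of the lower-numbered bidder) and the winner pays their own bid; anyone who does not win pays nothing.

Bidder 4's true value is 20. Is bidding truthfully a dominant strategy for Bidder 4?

Yes

Check each profile of the others' bids and compare truth against every alternative bid.
Others bid (6, 6, 6): truth gives 0, best alternative gives 0.
Others bid (6, 6, 20): truth gives 0, best alternative gives 0.
Others bid (6, 6, 23): truth gives 0, best alternative gives 0.
Others bid (6, 6, 26): truth gives 0, best alternative gives 0.
Others bid (6, 6, 45): truth gives 0, best alternative gives 0.
Others bid (6, 20, 6): truth gives 0, best alternative gives 0.
(Remaining 119 profiles checked similarly; truth is weakly best in each.)
In every case the truthful bid is at least as good as any alternative, so it is a dominant strategy.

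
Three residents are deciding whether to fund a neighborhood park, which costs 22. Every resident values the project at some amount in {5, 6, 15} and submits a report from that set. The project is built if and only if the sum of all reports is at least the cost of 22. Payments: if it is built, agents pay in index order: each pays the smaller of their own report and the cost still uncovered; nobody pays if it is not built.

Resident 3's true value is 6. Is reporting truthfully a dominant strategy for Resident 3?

Yes

Check each profile of the others' reports and compare truth against every alternative report.
Others report (15, 15): truth gives 6, best alternative gives 6.
Others report (6, 15): truth gives 5, best alternative gives 5.
Others report (15, 6): truth gives 5, best alternative gives 5.
Others report (5, 15): truth gives 4, best alternative gives 4.
Others report (15, 5): truth gives 4, best alternative gives 4.
Others report (5, 5): truth gives 0, best alternative gives 0.
(Remaining 3 profiles checked similarly; truth is weakly best in each.)
In every case the truthful report is at least as good as any alternative, so it is a dominant strategy.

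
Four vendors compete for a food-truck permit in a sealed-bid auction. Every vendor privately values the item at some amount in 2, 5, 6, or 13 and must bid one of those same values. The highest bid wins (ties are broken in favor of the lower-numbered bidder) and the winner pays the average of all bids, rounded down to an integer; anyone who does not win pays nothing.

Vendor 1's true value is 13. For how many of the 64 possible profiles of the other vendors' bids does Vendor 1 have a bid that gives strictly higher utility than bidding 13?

27

Others bid (2, 2, 2): truth gives 9; bid 2 gives 11 > 9. Violating.
Others bid (2, 2, 5): truth gives 8; bid 5 gives 10 > 8. Violating.
Others bid (2, 2, 6): truth gives 8; bid 6 gives 9 > 8. Violating.
Others bid (2, 5, 2): truth gives 8; bid 5 gives 10 > 8. Violating.
Others bid (2, 2, 13): truth gives 6; no alternative beats it.
Others bid (2, 5, 13): truth gives 5; no alternative beats it.
(Checking all 64 profiles: 27 have a profitable deviation, 37 do not.)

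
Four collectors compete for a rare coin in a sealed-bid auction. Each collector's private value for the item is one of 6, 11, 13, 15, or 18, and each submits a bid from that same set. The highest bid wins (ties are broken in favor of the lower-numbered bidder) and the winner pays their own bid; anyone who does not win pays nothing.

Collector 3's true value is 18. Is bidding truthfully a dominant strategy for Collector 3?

No

Consider the case where Collector 1 bids 6, Collector 2 bids 6 and Collector 4 bids 6.
Truthful bid 18: wins, pays 18, utility 18 - 18 = 0.
Bid 11 instead: wins, pays 11, utility 18 - 11 = 7.
Since 7 > 0, bidding 11 is strictly better here, so truthful bidding is not dominant.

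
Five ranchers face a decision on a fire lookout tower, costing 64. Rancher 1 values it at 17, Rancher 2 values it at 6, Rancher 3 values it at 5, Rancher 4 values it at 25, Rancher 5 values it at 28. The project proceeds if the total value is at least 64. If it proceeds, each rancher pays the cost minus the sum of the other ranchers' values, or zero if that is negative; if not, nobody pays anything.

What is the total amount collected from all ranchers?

19

Total value 81 ≥ cost 64, so it is built.
Rancher 1: others sum to 64; max(0, 64 - 64) = 0.
Rancher 2: others sum to 75; max(0, 64 - 75) = 0.
Rancher 3: others sum to 76; max(0, 64 - 76) = 0.
Rancher 4: others sum to 56; max(0, 64 - 56) = 8.
Rancher 5: others sum to 53; max(0, 64 - 53) = 11.
Total collected = 0 + 0 + 0 + 8 + 11 = 19.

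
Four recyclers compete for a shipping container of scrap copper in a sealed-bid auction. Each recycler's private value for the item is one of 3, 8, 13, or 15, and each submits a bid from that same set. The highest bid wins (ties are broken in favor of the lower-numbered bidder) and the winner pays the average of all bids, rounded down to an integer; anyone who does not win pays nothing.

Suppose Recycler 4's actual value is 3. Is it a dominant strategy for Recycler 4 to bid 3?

Yes

Check each profile of the others' bids and compare truth against every alternative bid.
Others bid (3, 3, 3): truth gives 0, best alternative gives -1.
Others bid (3, 3, 8): truth gives 0, best alternative gives 0.
Others bid (3, 3, 13): truth gives 0, best alternative gives 0.
Others bid (3, 3, 15): truth gives 0, best alternative gives 0.
Others bid (3, 8, 3): truth gives 0, best alternative gives 0.
Others bid (3, 8, 8): truth gives 0, best alternative gives 0.
(Remaining 58 profiles checked similarly; truth is weakly best in each.)
In every case the truthful bid is at least as good as any alternative, so it is a dominant strategy.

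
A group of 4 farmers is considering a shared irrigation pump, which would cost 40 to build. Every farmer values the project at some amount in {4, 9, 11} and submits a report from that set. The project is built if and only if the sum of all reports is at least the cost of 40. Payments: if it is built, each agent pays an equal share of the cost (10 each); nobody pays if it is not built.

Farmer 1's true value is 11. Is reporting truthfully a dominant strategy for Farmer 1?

Check each profile of the others' reports and compare truth against every alternative report.
Others report (9, 9, 11): truth gives 1, best alternative gives 0.
Others report (9, 11, 9): truth gives 1, best alternative gives 0.
Others report (11, 9, 9): truth gives 1, best alternative gives 0.
Others report (9, 11, 11): truth gives 1, best alternative gives 1.
Others report (11, 9, 11): truth gives 1, best alternative gives 1.
Others report (11, 11, 9): truth gives 1, best alternative gives 1.
(Remaining 21 profiles checked similarly; truth is weakly best in each.)
In every case the truthful report is at least as good as any alternative, so it is a dominant strategy.

Yes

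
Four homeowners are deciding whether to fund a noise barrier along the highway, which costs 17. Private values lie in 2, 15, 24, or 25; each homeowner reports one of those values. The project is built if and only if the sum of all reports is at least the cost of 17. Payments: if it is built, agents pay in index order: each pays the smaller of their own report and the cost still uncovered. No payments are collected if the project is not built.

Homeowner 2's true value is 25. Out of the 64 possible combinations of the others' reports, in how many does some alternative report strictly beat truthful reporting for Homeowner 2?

Others report (2, 2, 15): truth gives 10; report 2 gives 23 > 10. Violating.
Others report (2, 2, 24): truth gives 10; report 2 gives 23 > 10. Violating.
Others report (2, 2, 25): truth gives 10; report 2 gives 23 > 10. Violating.
Others report (2, 15, 2): truth gives 10; report 2 gives 23 > 10. Violating.
Others report (2, 2, 2): truth gives 10; no alternative beats it.
Others report (15, 2, 2): truth gives 23; no alternative beats it.
(Checking all 64 profiles: 15 have a profitable deviation, 49 do not.)

15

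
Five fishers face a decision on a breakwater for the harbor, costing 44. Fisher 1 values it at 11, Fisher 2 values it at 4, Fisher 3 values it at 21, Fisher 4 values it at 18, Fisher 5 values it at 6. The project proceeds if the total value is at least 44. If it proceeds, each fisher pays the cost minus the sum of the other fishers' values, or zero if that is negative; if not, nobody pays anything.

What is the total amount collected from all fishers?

7

Total value 60 ≥ cost 44, so it is built.
Fisher 1: others sum to 49; max(0, 44 - 49) = 0.
Fisher 2: others sum to 56; max(0, 44 - 56) = 0.
Fisher 3: others sum to 39; max(0, 44 - 39) = 5.
Fisher 4: others sum to 42; max(0, 44 - 42) = 2.
Fisher 5: others sum to 54; max(0, 44 - 54) = 0.
Total collected = 0 + 0 + 5 + 2 + 0 = 7.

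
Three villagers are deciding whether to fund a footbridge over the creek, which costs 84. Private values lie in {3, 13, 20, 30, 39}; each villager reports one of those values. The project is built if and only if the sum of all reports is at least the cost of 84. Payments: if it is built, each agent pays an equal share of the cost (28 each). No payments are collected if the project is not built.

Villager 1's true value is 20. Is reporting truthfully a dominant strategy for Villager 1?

Consider the case where Villager 2 reports 30 and Villager 3 reports 39.
Truthful report 20: project built, pays 28, utility 20 - 28 = -8.
Report 3 instead: project not built, utility 0.
Since 0 > -8, reporting 3 is strictly better here, so truthful reporting is not dominant.

No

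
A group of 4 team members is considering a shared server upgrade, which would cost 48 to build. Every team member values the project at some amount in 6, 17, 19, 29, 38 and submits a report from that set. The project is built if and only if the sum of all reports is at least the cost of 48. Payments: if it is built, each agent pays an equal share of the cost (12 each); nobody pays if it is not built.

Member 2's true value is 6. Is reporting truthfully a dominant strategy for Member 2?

Yes

Check each profile of the others' reports and compare truth against every alternative report.
Others report (6, 6, 19): truth gives 0, best alternative gives -6.
Others report (6, 6, 29): truth gives 0, best alternative gives -6.
Others report (6, 17, 17): truth gives 0, best alternative gives -6.
Others report (6, 19, 6): truth gives 0, best alternative gives -6.
Others report (6, 29, 6): truth gives 0, best alternative gives -6.
Others report (17, 6, 17): truth gives 0, best alternative gives -6.
(Remaining 119 profiles checked similarly; truth is weakly best in each.)
In every case the truthful report is at least as good as any alternative, so it is a dominant strategy.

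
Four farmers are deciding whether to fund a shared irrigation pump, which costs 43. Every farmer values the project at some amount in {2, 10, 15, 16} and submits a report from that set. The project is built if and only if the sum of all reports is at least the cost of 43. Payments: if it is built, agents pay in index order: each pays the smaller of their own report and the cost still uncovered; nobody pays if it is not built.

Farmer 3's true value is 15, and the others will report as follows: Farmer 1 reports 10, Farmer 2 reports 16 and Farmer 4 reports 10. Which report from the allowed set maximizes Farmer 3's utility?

Report 2: project not built, utility 0.
Report 10: project built, pays 10, utility 15 - 10 = 5.
Report 15: project built, pays 15, utility 15 - 15 = 0.
Report 16: project built, pays 16, utility 15 - 16 = -1.
The best choice is 10 with utility 5.

10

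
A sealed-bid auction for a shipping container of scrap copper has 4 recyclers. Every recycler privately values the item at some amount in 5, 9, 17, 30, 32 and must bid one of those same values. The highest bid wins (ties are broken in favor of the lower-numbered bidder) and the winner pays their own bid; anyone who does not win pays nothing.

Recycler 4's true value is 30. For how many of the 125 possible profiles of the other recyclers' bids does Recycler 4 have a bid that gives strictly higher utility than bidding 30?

8

Others bid (5, 5, 5): truth gives 0; bid 9 gives 21 > 0. Violating.
Others bid (5, 5, 9): truth gives 0; bid 17 gives 13 > 0. Violating.
Others bid (5, 9, 5): truth gives 0; bid 17 gives 13 > 0. Violating.
Others bid (5, 9, 9): truth gives 0; bid 17 gives 13 > 0. Violating.
Others bid (5, 5, 17): truth gives 0; no alternative beats it.
Others bid (5, 5, 30): truth gives 0; no alternative beats it.
(Checking all 125 profiles: 8 have a profitable deviation, 117 do not.)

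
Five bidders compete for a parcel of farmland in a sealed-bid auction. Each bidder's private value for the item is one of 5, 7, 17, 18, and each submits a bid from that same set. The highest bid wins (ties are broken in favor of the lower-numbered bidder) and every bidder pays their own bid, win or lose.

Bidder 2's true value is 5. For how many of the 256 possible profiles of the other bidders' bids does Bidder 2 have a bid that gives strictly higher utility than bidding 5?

Others bid (5, 5, 5, 5): truth gives -5; bid 7 gives -2 > -5. Violating.
Others bid (5, 5, 5, 7): truth gives -5; bid 7 gives -2 > -5. Violating.
Others bid (5, 5, 7, 5): truth gives -5; bid 7 gives -2 > -5. Violating.
Others bid (5, 5, 7, 7): truth gives -5; bid 7 gives -2 > -5. Violating.
Others bid (5, 5, 5, 17): truth gives -5; no alternative beats it.
Others bid (5, 5, 5, 18): truth gives -5; no alternative beats it.
(Checking all 256 profiles: 8 have a profitable deviation, 248 do not.)

8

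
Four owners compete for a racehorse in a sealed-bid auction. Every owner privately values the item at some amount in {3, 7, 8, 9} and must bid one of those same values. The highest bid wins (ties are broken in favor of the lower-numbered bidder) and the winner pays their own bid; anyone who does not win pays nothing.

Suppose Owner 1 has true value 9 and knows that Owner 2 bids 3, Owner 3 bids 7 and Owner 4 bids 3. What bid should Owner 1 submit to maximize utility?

7

Bid 3: loses, pays 0, utility 0.
Bid 7: wins, pays 7, utility 9 - 7 = 2.
Bid 8: wins, pays 8, utility 9 - 8 = 1.
Bid 9: wins, pays 9, utility 9 - 9 = 0.
The best choice is 7 with utility 2.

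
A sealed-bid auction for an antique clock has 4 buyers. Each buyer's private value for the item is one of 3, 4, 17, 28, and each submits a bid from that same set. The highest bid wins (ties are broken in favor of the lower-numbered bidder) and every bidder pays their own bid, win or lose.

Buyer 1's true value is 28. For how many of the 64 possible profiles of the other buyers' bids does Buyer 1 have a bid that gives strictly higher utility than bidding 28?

Others bid (3, 3, 3): truth gives 0; bid 3 gives 25 > 0. Violating.
Others bid (3, 3, 4): truth gives 0; bid 4 gives 24 > 0. Violating.
Others bid (3, 3, 17): truth gives 0; bid 17 gives 11 > 0. Violating.
Others bid (3, 4, 3): truth gives 0; bid 4 gives 24 > 0. Violating.
Others bid (3, 3, 28): truth gives 0; no alternative beats it.
Others bid (3, 4, 28): truth gives 0; no alternative beats it.
(Checking all 64 profiles: 27 have a profitable deviation, 37 do not.)

27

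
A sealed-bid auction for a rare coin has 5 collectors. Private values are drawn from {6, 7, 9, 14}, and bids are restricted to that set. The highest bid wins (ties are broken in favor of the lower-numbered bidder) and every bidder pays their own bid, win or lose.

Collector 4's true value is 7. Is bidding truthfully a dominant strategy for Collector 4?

Consider the case where Collector 1 bids 6, Collector 2 bids 6, Collector 3 bids 6 and Collector 5 bids 9.
Truthful bid 7: loses but pays 7, utility -7.
Bid 6 instead: loses but pays 6, utility -6.
Since -6 > -7, bidding 6 is strictly better here, so truthful bidding is not dominant.

No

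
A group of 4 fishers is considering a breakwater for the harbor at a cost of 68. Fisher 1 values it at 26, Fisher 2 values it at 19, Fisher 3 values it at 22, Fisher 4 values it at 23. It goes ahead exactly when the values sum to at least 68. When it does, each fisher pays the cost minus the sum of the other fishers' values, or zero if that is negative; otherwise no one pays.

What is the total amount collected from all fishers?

Total value 90 ≥ cost 68, so it is built.
Fisher 1: others sum to 64; max(0, 68 - 64) = 4.
Fisher 2: others sum to 71; max(0, 68 - 71) = 0.
Fisher 3: others sum to 68; max(0, 68 - 68) = 0.
Fisher 4: others sum to 67; max(0, 68 - 67) = 1.
Total collected = 4 + 0 + 0 + 1 = 5.

5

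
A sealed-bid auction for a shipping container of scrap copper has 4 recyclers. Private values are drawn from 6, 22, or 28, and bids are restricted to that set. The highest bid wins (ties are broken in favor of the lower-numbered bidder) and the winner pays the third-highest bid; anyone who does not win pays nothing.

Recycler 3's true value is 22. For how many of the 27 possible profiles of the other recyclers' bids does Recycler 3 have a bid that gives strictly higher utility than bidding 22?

Others bid (6, 6, 28): truth gives 0; bid 28 gives 16 > 0. Violating.
Others bid (6, 22, 6): truth gives 0; bid 28 gives 16 > 0. Violating.
Others bid (22, 6, 6): truth gives 0; bid 28 gives 16 > 0. Violating.
Others bid (6, 6, 6): truth gives 16; no alternative beats it.
Others bid (6, 6, 22): truth gives 16; no alternative beats it.
(Checking all 27 profiles: 3 have a profitable deviation, 24 do not.)

3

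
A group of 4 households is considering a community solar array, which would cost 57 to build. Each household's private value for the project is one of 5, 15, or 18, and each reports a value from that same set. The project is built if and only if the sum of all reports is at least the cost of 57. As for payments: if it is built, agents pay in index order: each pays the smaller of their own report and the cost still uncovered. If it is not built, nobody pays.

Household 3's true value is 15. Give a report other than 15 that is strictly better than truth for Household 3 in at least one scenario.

Suppose Household 1 reports 18, Household 2 reports 18 and Household 4 reports 18.
Report 15: project built, pays 15, utility 15 - 15 = 0.
Report 5: project built, pays 5, utility 15 - 5 = 10.
So reporting 5 beats truth here (10 > 0).

5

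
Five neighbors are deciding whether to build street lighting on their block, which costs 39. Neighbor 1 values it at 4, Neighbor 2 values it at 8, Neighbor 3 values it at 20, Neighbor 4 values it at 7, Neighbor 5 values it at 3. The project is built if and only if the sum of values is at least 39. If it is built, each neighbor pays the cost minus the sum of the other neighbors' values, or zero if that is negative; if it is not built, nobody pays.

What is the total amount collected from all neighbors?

Total value 42 ≥ cost 39, so it is built.
Neighbor 1: others sum to 38; max(0, 39 - 38) = 1.
Neighbor 2: others sum to 34; max(0, 39 - 34) = 5.
Neighbor 3: others sum to 22; max(0, 39 - 22) = 17.
Neighbor 4: others sum to 35; max(0, 39 - 35) = 4.
Neighbor 5: others sum to 39; max(0, 39 - 39) = 0.
Total collected = 1 + 5 + 17 + 4 + 0 = 27.

27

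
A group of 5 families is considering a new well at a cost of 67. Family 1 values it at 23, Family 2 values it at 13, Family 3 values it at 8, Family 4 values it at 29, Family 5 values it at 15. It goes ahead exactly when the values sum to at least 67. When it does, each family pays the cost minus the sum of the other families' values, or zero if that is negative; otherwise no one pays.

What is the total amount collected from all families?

Total value 88 ≥ cost 67, so it is built.
Family 1: others sum to 65; max(0, 67 - 65) = 2.
Family 2: others sum to 75; max(0, 67 - 75) = 0.
Family 3: others sum to 80; max(0, 67 - 80) = 0.
Family 4: others sum to 59; max(0, 67 - 59) = 8.
Family 5: others sum to 73; max(0, 67 - 73) = 0.
Total collected = 2 + 0 + 0 + 8 + 0 = 10.

10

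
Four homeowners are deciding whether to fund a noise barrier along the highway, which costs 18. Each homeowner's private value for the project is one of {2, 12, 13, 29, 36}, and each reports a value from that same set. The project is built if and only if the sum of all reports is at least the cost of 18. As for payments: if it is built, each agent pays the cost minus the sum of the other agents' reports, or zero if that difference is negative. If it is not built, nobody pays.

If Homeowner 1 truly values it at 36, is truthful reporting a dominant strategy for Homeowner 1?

Check each profile of the others' reports and compare truth against every alternative report.
Others report (2, 2, 29): truth gives 36, best alternative gives 36.
Others report (2, 2, 36): truth gives 36, best alternative gives 36.
Others report (2, 12, 12): truth gives 36, best alternative gives 36.
Others report (2, 12, 13): truth gives 36, best alternative gives 36.
Others report (2, 12, 29): truth gives 36, best alternative gives 36.
Others report (2, 12, 36): truth gives 36, best alternative gives 36.
(Remaining 119 profiles checked similarly; truth is weakly best in each.)
In every case the truthful report is at least as good as any alternative, so it is a dominant strategy.

Yes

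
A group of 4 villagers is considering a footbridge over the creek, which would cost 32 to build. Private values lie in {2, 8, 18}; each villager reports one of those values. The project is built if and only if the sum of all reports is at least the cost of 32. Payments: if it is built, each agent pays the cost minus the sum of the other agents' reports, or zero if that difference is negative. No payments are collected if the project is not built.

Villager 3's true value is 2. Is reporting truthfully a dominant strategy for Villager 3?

Yes

Check each profile of the others' reports and compare truth against every alternative report.
Others report (8, 8, 8): truth gives 0, best alternative gives -6.
Others report (2, 8, 18): truth gives 0, best alternative gives -2.
Others report (2, 18, 8): truth gives 0, best alternative gives -2.
Others report (8, 2, 18): truth gives 0, best alternative gives -2.
Others report (8, 18, 2): truth gives 0, best alternative gives -2.
Others report (18, 2, 8): truth gives 0, best alternative gives -2.
(Remaining 21 profiles checked similarly; truth is weakly best in each.)
In every case the truthful report is at least as good as any alternative, so it is a dominant strategy.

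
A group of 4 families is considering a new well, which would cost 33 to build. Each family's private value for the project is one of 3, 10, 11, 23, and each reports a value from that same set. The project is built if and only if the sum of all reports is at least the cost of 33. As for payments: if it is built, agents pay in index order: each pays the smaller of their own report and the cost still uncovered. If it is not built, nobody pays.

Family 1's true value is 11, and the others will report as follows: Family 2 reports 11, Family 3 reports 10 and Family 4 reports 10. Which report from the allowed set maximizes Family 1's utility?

Report 3: project built, pays 3, utility 11 - 3 = 8.
Report 10: project built, pays 10, utility 11 - 10 = 1.
Report 11: project built, pays 11, utility 11 - 11 = 0.
Report 23: project built, pays 23, utility 11 - 23 = -12.
The best choice is 3 with utility 8.

3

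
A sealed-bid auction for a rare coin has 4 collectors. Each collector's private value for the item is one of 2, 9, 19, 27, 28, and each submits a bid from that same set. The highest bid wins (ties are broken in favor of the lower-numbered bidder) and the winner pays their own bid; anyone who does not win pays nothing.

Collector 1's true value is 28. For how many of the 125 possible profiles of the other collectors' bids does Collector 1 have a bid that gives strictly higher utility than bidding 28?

Others bid (2, 2, 2): truth gives 0; bid 2 gives 26 > 0. Violating.
Others bid (2, 2, 9): truth gives 0; bid 9 gives 19 > 0. Violating.
Others bid (2, 2, 19): truth gives 0; bid 19 gives 9 > 0. Violating.
Others bid (2, 2, 27): truth gives 0; bid 27 gives 1 > 0. Violating.
Others bid (2, 2, 28): truth gives 0; no alternative beats it.
Others bid (2, 9, 28): truth gives 0; no alternative beats it.
(Checking all 125 profiles: 64 have a profitable deviation, 61 do not.)

64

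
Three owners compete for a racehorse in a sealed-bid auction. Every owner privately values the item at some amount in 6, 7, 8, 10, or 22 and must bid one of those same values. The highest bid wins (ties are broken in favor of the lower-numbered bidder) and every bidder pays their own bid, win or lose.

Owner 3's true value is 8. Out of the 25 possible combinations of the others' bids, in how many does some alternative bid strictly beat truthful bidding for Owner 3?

Others bid (6, 6): truth gives 0; bid 7 gives 1 > 0. Violating.
Others bid (6, 8): truth gives -8; bid 10 gives -2 > -8. Violating.
Others bid (6, 10): truth gives -8; bid 6 gives -6 > -8. Violating.
Others bid (6, 22): truth gives -8; bid 6 gives -6 > -8. Violating.
Others bid (6, 7): truth gives 0; no alternative beats it.
Others bid (7, 6): truth gives 0; no alternative beats it.
(Checking all 25 profiles: 22 have a profitable deviation, 3 do not.)

22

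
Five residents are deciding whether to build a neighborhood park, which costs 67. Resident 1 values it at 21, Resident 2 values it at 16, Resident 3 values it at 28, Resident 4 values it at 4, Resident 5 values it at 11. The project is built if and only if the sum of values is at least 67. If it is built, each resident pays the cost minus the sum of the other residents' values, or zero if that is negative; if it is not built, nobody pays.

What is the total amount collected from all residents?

26

Total value 80 ≥ cost 67, so it is built.
Resident 1: others sum to 59; max(0, 67 - 59) = 8.
Resident 2: others sum to 64; max(0, 67 - 64) = 3.
Resident 3: others sum to 52; max(0, 67 - 52) = 15.
Resident 4: others sum to 76; max(0, 67 - 76) = 0.
Resident 5: others sum to 69; max(0, 67 - 69) = 0.
Total collected = 8 + 3 + 15 + 0 + 0 = 26.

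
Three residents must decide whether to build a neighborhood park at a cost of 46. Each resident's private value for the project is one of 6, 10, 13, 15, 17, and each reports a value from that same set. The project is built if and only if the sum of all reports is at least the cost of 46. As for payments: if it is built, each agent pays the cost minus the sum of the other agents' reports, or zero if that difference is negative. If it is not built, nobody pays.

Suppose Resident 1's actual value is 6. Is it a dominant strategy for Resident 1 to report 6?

Check each profile of the others' reports and compare truth against every alternative report.
Others report (6, 6): truth gives 0, best alternative gives 0.
Others report (6, 10): truth gives 0, best alternative gives 0.
Others report (6, 13): truth gives 0, best alternative gives 0.
Others report (6, 15): truth gives 0, best alternative gives 0.
Others report (6, 17): truth gives 0, best alternative gives 0.
Others report (10, 6): truth gives 0, best alternative gives 0.
(Remaining 19 profiles checked similarly; truth is weakly best in each.)
In every case the truthful report is at least as good as any alternative, so it is a dominant strategy.

Yes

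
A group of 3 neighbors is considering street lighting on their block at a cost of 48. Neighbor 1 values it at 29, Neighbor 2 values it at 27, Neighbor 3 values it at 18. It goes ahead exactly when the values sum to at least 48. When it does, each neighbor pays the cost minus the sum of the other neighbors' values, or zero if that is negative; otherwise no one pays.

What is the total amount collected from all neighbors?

Total value 74 ≥ cost 48, so it is built.
Neighbor 1: others sum to 45; max(0, 48 - 45) = 3.
Neighbor 2: others sum to 47; max(0, 48 - 47) = 1.
Neighbor 3: others sum to 56; max(0, 48 - 56) = 0.
Total collected = 3 + 1 + 0 = 4.

4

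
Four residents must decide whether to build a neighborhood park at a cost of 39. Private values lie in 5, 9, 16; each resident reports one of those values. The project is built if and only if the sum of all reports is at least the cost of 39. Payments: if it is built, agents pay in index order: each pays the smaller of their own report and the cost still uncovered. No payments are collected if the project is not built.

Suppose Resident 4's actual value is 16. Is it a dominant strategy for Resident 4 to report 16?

Check each profile of the others' reports and compare truth against every alternative report.
Others report (9, 9, 9): truth gives 4, best alternative gives 0.
Others report (5, 5, 16): truth gives 3, best alternative gives 0.
Others report (5, 16, 5): truth gives 3, best alternative gives 0.
Others report (16, 5, 5): truth gives 3, best alternative gives 0.
Others report (9, 16, 16): truth gives 16, best alternative gives 16.
Others report (16, 9, 16): truth gives 16, best alternative gives 16.
(Remaining 21 profiles checked similarly; truth is weakly best in each.)
In every case the truthful report is at least as good as any alternative, so it is a dominant strategy.

Yes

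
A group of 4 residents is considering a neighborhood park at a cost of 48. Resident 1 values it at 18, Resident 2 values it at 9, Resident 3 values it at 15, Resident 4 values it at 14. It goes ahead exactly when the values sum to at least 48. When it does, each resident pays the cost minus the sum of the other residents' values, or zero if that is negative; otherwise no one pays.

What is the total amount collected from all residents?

24

Total value 56 ≥ cost 48, so it is built.
Resident 1: others sum to 38; max(0, 48 - 38) = 10.
Resident 2: others sum to 47; max(0, 48 - 47) = 1.
Resident 3: others sum to 41; max(0, 48 - 41) = 7.
Resident 4: others sum to 42; max(0, 48 - 42) = 6.
Total collected = 10 + 1 + 7 + 6 = 24.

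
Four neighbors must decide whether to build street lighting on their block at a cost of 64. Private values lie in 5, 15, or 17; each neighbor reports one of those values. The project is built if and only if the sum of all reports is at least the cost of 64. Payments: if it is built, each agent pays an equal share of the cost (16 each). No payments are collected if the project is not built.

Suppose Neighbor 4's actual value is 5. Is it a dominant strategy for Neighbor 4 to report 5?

Check each profile of the others' reports and compare truth against every alternative report.
Others report (15, 17, 17): truth gives 0, best alternative gives -11.
Others report (17, 15, 17): truth gives 0, best alternative gives -11.
Others report (17, 17, 15): truth gives 0, best alternative gives -11.
Others report (17, 17, 17): truth gives 0, best alternative gives -11.
Others report (5, 5, 5): truth gives 0, best alternative gives 0.
Others report (5, 5, 15): truth gives 0, best alternative gives 0.
(Remaining 21 profiles checked similarly; truth is weakly best in each.)
In every case the truthful report is at least as good as any alternative, so it is a dominant strategy.

Yes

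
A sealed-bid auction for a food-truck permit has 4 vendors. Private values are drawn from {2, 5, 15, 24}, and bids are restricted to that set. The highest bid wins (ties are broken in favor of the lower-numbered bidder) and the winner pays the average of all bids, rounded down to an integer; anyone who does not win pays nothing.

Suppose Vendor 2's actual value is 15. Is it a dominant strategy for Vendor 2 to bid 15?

No

Consider the case where Vendor 1 bids 2, Vendor 3 bids 2 and Vendor 4 bids 2.
Truthful bid 15: wins, pays 5, utility 15 - 5 = 10.
Bid 5 instead: wins, pays 2, utility 15 - 2 = 13.
Since 13 > 10, bidding 5 is strictly better here, so truthful bidding is not dominant.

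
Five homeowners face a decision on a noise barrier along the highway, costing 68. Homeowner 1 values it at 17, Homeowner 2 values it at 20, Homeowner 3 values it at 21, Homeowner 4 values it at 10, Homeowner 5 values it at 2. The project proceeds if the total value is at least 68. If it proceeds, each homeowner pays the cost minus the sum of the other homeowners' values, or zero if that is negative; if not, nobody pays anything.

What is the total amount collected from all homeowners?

Total value 70 ≥ cost 68, so it is built.
Homeowner 1: others sum to 53; max(0, 68 - 53) = 15.
Homeowner 2: others sum to 50; max(0, 68 - 50) = 18.
Homeowner 3: others sum to 49; max(0, 68 - 49) = 19.
Homeowner 4: others sum to 60; max(0, 68 - 60) = 8.
Homeowner 5: others sum to 68; max(0, 68 - 68) = 0.
Total collected = 15 + 18 + 19 + 8 + 0 = 60.

60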